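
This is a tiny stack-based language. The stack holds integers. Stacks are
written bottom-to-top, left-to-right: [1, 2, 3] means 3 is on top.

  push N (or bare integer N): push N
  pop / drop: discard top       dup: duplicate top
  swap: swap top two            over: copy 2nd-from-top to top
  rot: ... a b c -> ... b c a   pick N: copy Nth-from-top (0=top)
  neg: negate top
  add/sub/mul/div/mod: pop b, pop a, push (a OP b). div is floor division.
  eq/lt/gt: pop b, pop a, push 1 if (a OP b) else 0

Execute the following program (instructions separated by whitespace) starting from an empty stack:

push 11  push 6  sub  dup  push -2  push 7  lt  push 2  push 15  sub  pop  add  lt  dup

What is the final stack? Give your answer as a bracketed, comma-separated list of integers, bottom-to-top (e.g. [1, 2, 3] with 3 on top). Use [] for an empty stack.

After 'push 11': [11]
After 'push 6': [11, 6]
After 'sub': [5]
After 'dup': [5, 5]
After 'push -2': [5, 5, -2]
After 'push 7': [5, 5, -2, 7]
After 'lt': [5, 5, 1]
After 'push 2': [5, 5, 1, 2]
After 'push 15': [5, 5, 1, 2, 15]
After 'sub': [5, 5, 1, -13]
After 'pop': [5, 5, 1]
After 'add': [5, 6]
After 'lt': [1]
After 'dup': [1, 1]

Answer: [1, 1]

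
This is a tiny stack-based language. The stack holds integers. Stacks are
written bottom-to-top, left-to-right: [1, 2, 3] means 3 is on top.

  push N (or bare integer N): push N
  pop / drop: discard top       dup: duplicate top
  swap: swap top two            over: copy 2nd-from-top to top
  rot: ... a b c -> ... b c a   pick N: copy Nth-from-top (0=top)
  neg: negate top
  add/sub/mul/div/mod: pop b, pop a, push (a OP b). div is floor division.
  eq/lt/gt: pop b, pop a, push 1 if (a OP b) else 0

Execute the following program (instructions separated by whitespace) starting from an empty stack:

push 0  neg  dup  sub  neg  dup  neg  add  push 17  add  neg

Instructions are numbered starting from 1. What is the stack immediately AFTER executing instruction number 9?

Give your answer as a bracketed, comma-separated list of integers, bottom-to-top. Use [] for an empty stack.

Answer: [0, 17]

Derivation:
Step 1 ('push 0'): [0]
Step 2 ('neg'): [0]
Step 3 ('dup'): [0, 0]
Step 4 ('sub'): [0]
Step 5 ('neg'): [0]
Step 6 ('dup'): [0, 0]
Step 7 ('neg'): [0, 0]
Step 8 ('add'): [0]
Step 9 ('push 17'): [0, 17]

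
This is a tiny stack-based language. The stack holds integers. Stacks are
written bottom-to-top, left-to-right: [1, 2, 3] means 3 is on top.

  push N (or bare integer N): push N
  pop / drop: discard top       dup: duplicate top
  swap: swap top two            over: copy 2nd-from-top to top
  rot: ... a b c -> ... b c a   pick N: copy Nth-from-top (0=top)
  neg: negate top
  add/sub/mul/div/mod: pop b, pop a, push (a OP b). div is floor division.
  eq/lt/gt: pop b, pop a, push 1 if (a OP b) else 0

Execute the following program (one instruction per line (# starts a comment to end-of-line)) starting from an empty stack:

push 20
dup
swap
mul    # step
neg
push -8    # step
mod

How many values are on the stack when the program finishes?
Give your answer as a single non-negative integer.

Answer: 1

Derivation:
After 'push 20': stack = [20] (depth 1)
After 'dup': stack = [20, 20] (depth 2)
After 'swap': stack = [20, 20] (depth 2)
After 'mul': stack = [400] (depth 1)
After 'neg': stack = [-400] (depth 1)
After 'push -8': stack = [-400, -8] (depth 2)
After 'mod': stack = [0] (depth 1)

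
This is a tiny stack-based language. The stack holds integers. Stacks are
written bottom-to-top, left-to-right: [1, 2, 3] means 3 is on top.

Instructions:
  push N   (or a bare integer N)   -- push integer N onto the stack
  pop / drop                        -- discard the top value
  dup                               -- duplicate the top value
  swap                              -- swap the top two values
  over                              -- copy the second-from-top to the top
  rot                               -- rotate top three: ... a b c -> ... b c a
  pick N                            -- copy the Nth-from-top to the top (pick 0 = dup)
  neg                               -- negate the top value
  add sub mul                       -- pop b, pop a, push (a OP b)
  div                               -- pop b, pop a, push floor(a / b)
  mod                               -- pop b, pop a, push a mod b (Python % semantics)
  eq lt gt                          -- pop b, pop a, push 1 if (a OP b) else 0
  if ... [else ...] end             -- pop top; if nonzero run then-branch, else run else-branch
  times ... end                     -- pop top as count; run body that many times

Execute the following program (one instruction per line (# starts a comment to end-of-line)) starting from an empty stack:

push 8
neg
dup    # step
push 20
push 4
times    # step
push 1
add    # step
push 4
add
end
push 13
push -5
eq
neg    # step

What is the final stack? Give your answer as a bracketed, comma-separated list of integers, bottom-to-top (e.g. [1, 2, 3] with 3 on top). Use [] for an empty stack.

After 'push 8': [8]
After 'neg': [-8]
After 'dup': [-8, -8]
After 'push 20': [-8, -8, 20]
After 'push 4': [-8, -8, 20, 4]
After 'times': [-8, -8, 20]
After 'push 1': [-8, -8, 20, 1]
After 'add': [-8, -8, 21]
After 'push 4': [-8, -8, 21, 4]
After 'add': [-8, -8, 25]
After 'push 1': [-8, -8, 25, 1]
After 'add': [-8, -8, 26]
  ...
After 'push 1': [-8, -8, 30, 1]
After 'add': [-8, -8, 31]
After 'push 4': [-8, -8, 31, 4]
After 'add': [-8, -8, 35]
After 'push 1': [-8, -8, 35, 1]
After 'add': [-8, -8, 36]
After 'push 4': [-8, -8, 36, 4]
After 'add': [-8, -8, 40]
After 'push 13': [-8, -8, 40, 13]
After 'push -5': [-8, -8, 40, 13, -5]
After 'eq': [-8, -8, 40, 0]
After 'neg': [-8, -8, 40, 0]

Answer: [-8, -8, 40, 0]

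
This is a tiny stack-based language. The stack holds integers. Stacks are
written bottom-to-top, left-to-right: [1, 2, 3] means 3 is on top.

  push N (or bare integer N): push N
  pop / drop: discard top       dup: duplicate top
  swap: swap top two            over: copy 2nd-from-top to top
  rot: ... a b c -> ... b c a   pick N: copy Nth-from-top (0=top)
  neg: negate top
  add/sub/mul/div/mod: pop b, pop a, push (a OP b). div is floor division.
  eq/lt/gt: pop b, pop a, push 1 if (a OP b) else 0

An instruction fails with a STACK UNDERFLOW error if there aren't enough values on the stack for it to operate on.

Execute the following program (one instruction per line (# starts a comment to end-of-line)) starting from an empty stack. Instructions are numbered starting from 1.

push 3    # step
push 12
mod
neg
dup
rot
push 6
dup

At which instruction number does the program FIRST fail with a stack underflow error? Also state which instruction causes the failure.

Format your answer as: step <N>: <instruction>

Step 1 ('push 3'): stack = [3], depth = 1
Step 2 ('push 12'): stack = [3, 12], depth = 2
Step 3 ('mod'): stack = [3], depth = 1
Step 4 ('neg'): stack = [-3], depth = 1
Step 5 ('dup'): stack = [-3, -3], depth = 2
Step 6 ('rot'): needs 3 value(s) but depth is 2 — STACK UNDERFLOW

Answer: step 6: rot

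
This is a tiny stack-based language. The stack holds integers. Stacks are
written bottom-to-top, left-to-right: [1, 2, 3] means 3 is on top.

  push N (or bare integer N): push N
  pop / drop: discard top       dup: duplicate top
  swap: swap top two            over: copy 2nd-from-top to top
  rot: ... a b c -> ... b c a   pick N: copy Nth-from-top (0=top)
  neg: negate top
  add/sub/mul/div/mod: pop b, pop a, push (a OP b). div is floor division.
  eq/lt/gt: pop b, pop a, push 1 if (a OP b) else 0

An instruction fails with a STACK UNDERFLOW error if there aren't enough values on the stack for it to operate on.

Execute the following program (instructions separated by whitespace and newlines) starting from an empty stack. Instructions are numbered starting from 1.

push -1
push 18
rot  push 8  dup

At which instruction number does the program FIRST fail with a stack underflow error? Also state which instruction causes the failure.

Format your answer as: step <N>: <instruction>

Step 1 ('push -1'): stack = [-1], depth = 1
Step 2 ('push 18'): stack = [-1, 18], depth = 2
Step 3 ('rot'): needs 3 value(s) but depth is 2 — STACK UNDERFLOW

Answer: step 3: rot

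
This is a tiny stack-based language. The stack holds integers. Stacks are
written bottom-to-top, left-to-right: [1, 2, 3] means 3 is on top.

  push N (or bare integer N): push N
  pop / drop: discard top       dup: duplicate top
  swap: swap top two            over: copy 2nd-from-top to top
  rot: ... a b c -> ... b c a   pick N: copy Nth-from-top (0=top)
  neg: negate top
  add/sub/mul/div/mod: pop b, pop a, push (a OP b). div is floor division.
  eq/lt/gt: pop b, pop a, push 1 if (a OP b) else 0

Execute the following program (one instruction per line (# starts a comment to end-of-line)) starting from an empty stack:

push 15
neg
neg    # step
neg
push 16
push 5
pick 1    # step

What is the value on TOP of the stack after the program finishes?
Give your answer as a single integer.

Answer: 16

Derivation:
After 'push 15': [15]
After 'neg': [-15]
After 'neg': [15]
After 'neg': [-15]
After 'push 16': [-15, 16]
After 'push 5': [-15, 16, 5]
After 'pick 1': [-15, 16, 5, 16]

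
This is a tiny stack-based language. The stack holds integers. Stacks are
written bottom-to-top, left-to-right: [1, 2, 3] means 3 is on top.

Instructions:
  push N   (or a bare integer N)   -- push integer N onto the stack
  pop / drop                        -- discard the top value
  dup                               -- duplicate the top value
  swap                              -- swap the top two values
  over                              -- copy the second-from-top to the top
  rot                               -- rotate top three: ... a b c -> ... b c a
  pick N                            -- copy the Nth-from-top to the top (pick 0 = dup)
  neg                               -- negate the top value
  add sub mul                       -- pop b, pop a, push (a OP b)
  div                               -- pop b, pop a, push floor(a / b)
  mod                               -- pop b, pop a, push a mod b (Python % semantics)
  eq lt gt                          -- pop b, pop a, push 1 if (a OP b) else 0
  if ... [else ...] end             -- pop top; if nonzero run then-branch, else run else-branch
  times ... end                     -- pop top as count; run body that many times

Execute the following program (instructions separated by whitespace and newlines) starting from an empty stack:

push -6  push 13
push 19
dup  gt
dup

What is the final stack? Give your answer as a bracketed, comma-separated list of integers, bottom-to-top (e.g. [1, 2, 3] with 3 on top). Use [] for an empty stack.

Answer: [-6, 13, 0, 0]

Derivation:
After 'push -6': [-6]
After 'push 13': [-6, 13]
After 'push 19': [-6, 13, 19]
After 'dup': [-6, 13, 19, 19]
After 'gt': [-6, 13, 0]
After 'dup': [-6, 13, 0, 0]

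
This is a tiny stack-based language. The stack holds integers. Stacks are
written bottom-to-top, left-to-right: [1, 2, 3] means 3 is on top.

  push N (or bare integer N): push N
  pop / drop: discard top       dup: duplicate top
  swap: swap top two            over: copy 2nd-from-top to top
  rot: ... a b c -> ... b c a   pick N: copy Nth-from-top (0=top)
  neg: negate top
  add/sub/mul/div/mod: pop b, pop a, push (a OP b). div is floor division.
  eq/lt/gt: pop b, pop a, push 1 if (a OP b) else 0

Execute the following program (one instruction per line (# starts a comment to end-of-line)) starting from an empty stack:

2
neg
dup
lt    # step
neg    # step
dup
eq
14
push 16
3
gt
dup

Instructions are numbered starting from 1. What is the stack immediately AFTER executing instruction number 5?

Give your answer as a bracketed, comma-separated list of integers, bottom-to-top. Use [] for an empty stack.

Answer: [0]

Derivation:
Step 1 ('2'): [2]
Step 2 ('neg'): [-2]
Step 3 ('dup'): [-2, -2]
Step 4 ('lt'): [0]
Step 5 ('neg'): [0]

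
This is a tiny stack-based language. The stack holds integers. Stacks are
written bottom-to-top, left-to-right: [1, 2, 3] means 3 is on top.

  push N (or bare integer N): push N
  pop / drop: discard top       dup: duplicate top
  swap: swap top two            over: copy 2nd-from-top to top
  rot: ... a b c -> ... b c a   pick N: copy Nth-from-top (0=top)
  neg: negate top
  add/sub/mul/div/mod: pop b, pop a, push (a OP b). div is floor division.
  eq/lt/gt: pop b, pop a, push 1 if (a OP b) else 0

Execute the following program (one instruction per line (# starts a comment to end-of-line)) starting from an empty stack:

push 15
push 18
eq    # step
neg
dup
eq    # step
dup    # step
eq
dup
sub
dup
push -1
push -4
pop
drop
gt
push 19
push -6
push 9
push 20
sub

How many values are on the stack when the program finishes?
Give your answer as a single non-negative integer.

Answer: 4

Derivation:
After 'push 15': stack = [15] (depth 1)
After 'push 18': stack = [15, 18] (depth 2)
After 'eq': stack = [0] (depth 1)
After 'neg': stack = [0] (depth 1)
After 'dup': stack = [0, 0] (depth 2)
After 'eq': stack = [1] (depth 1)
After 'dup': stack = [1, 1] (depth 2)
After 'eq': stack = [1] (depth 1)
After 'dup': stack = [1, 1] (depth 2)
After 'sub': stack = [0] (depth 1)
  ...
After 'push -1': stack = [0, 0, -1] (depth 3)
After 'push -4': stack = [0, 0, -1, -4] (depth 4)
After 'pop': stack = [0, 0, -1] (depth 3)
After 'drop': stack = [0, 0] (depth 2)
After 'gt': stack = [0] (depth 1)
After 'push 19': stack = [0, 19] (depth 2)
After 'push -6': stack = [0, 19, -6] (depth 3)
After 'push 9': stack = [0, 19, -6, 9] (depth 4)
After 'push 20': stack = [0, 19, -6, 9, 20] (depth 5)
After 'sub': stack = [0, 19, -6, -11] (depth 4)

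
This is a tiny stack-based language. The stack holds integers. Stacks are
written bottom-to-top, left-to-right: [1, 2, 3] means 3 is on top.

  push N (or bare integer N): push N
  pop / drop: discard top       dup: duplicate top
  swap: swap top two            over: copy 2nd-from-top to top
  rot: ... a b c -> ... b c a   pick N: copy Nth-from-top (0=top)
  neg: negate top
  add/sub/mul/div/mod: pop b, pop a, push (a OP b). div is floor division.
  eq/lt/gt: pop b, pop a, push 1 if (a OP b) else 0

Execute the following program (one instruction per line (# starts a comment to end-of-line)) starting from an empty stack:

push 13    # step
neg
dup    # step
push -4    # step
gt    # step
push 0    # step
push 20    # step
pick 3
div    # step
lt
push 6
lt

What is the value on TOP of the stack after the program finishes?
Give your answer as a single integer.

After 'push 13': [13]
After 'neg': [-13]
After 'dup': [-13, -13]
After 'push -4': [-13, -13, -4]
After 'gt': [-13, 0]
After 'push 0': [-13, 0, 0]
After 'push 20': [-13, 0, 0, 20]
After 'pick 3': [-13, 0, 0, 20, -13]
After 'div': [-13, 0, 0, -2]
After 'lt': [-13, 0, 0]
After 'push 6': [-13, 0, 0, 6]
After 'lt': [-13, 0, 1]

Answer: 1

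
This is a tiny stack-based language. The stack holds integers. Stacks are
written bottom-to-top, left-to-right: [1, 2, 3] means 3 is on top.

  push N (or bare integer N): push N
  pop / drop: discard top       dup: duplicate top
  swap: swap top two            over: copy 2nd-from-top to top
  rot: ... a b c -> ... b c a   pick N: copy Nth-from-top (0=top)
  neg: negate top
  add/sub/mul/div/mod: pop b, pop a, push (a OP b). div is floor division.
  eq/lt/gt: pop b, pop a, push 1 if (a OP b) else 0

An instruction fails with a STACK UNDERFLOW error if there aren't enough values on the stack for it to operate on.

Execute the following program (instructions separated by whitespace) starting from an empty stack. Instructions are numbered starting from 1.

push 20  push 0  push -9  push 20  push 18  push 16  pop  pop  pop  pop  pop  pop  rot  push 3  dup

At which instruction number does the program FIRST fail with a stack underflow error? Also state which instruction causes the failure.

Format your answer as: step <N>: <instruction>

Answer: step 13: rot

Derivation:
Step 1 ('push 20'): stack = [20], depth = 1
Step 2 ('push 0'): stack = [20, 0], depth = 2
Step 3 ('push -9'): stack = [20, 0, -9], depth = 3
Step 4 ('push 20'): stack = [20, 0, -9, 20], depth = 4
Step 5 ('push 18'): stack = [20, 0, -9, 20, 18], depth = 5
Step 6 ('push 16'): stack = [20, 0, -9, 20, 18, 16], depth = 6
Step 7 ('pop'): stack = [20, 0, -9, 20, 18], depth = 5
Step 8 ('pop'): stack = [20, 0, -9, 20], depth = 4
Step 9 ('pop'): stack = [20, 0, -9], depth = 3
Step 10 ('pop'): stack = [20, 0], depth = 2
Step 11 ('pop'): stack = [20], depth = 1
Step 12 ('pop'): stack = [], depth = 0
Step 13 ('rot'): needs 3 value(s) but depth is 0 — STACK UNDERFLOW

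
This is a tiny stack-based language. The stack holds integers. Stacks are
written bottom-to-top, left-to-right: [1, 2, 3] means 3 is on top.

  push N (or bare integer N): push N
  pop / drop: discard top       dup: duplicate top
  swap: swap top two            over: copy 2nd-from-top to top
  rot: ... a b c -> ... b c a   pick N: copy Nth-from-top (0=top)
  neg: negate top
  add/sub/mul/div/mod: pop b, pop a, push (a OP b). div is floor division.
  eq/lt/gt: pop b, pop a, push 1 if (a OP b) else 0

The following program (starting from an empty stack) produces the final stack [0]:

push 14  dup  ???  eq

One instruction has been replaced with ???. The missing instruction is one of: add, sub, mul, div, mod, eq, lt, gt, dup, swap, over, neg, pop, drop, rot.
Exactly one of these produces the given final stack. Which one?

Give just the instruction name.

Answer: neg

Derivation:
Stack before ???: [14, 14]
Stack after ???:  [14, -14]
The instruction that transforms [14, 14] -> [14, -14] is: neg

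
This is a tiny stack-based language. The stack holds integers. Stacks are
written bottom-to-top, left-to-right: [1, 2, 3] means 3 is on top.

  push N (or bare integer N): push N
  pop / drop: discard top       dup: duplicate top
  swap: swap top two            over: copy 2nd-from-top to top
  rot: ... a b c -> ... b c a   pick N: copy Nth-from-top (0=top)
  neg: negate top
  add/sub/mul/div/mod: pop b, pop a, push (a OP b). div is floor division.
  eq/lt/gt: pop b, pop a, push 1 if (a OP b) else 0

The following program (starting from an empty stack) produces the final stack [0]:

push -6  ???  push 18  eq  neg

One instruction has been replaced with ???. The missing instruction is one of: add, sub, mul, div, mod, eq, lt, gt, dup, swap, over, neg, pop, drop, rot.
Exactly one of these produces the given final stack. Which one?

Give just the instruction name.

Stack before ???: [-6]
Stack after ???:  [6]
The instruction that transforms [-6] -> [6] is: neg

Answer: neg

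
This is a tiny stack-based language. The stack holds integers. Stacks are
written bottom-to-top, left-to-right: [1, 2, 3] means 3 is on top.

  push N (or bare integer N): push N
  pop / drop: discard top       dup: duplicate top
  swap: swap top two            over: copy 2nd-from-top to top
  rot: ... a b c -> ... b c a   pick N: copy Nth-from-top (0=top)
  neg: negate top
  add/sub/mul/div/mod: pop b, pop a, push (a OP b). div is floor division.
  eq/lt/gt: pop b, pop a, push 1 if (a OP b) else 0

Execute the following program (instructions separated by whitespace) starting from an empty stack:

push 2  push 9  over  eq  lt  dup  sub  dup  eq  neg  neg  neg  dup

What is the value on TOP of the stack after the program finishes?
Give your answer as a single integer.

Answer: -1

Derivation:
After 'push 2': [2]
After 'push 9': [2, 9]
After 'over': [2, 9, 2]
After 'eq': [2, 0]
After 'lt': [0]
After 'dup': [0, 0]
After 'sub': [0]
After 'dup': [0, 0]
After 'eq': [1]
After 'neg': [-1]
After 'neg': [1]
After 'neg': [-1]
After 'dup': [-1, -1]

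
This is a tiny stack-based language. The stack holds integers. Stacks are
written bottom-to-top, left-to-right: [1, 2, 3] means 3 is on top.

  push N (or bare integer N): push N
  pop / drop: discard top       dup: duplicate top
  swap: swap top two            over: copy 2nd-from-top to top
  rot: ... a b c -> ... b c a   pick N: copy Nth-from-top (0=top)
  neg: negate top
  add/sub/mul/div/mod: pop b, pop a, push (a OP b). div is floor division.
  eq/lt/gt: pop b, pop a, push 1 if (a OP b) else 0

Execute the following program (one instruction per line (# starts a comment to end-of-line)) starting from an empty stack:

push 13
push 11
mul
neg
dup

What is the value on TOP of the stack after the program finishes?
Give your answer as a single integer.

Answer: -143

Derivation:
After 'push 13': [13]
After 'push 11': [13, 11]
After 'mul': [143]
After 'neg': [-143]
After 'dup': [-143, -143]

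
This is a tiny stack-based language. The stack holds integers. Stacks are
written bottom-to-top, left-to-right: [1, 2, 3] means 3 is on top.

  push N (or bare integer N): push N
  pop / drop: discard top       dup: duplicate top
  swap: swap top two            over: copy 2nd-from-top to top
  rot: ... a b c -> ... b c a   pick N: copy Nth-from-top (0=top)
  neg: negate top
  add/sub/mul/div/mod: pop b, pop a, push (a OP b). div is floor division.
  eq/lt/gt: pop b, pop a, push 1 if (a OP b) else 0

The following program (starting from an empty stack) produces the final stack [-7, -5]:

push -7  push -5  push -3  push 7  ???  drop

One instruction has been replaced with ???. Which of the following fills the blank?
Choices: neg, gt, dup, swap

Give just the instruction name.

Answer: gt

Derivation:
Stack before ???: [-7, -5, -3, 7]
Stack after ???:  [-7, -5, 0]
Checking each choice:
  neg: produces [-7, -5, -3]
  gt: MATCH
  dup: produces [-7, -5, -3, 7]
  swap: produces [-7, -5, 7]


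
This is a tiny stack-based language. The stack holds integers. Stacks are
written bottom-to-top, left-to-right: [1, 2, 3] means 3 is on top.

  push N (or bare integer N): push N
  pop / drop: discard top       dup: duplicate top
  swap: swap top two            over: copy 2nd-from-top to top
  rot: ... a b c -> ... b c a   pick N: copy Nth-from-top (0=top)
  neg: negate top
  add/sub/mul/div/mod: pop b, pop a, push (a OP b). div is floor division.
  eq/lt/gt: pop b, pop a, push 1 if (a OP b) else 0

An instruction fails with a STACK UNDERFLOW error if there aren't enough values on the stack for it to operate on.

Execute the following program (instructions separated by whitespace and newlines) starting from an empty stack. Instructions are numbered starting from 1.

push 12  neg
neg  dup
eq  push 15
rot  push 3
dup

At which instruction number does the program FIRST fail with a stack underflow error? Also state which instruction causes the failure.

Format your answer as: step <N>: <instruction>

Step 1 ('push 12'): stack = [12], depth = 1
Step 2 ('neg'): stack = [-12], depth = 1
Step 3 ('neg'): stack = [12], depth = 1
Step 4 ('dup'): stack = [12, 12], depth = 2
Step 5 ('eq'): stack = [1], depth = 1
Step 6 ('push 15'): stack = [1, 15], depth = 2
Step 7 ('rot'): needs 3 value(s) but depth is 2 — STACK UNDERFLOW

Answer: step 7: rot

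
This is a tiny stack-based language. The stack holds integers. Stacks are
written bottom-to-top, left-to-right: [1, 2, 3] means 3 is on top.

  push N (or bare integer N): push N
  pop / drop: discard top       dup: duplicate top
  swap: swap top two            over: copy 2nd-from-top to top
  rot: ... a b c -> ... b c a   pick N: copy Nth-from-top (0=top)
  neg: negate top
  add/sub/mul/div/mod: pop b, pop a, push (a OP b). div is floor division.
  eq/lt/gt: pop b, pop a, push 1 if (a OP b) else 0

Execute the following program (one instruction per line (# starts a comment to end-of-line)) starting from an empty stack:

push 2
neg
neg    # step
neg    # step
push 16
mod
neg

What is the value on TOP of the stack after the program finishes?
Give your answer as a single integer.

Answer: -14

Derivation:
After 'push 2': [2]
After 'neg': [-2]
After 'neg': [2]
After 'neg': [-2]
After 'push 16': [-2, 16]
After 'mod': [14]
After 'neg': [-14]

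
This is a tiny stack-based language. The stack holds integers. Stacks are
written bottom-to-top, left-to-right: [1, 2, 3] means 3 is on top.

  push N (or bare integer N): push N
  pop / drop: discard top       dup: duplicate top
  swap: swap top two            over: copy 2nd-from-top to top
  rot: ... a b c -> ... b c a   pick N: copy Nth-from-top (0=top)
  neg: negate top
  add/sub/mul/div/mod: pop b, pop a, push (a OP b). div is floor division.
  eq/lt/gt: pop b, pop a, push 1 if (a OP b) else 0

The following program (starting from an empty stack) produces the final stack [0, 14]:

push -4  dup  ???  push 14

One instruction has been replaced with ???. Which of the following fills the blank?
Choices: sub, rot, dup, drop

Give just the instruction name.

Answer: sub

Derivation:
Stack before ???: [-4, -4]
Stack after ???:  [0]
Checking each choice:
  sub: MATCH
  rot: stack underflow (need 3, have 2)
  dup: produces [-4, -4, -4, 14]
  drop: produces [-4, 14]


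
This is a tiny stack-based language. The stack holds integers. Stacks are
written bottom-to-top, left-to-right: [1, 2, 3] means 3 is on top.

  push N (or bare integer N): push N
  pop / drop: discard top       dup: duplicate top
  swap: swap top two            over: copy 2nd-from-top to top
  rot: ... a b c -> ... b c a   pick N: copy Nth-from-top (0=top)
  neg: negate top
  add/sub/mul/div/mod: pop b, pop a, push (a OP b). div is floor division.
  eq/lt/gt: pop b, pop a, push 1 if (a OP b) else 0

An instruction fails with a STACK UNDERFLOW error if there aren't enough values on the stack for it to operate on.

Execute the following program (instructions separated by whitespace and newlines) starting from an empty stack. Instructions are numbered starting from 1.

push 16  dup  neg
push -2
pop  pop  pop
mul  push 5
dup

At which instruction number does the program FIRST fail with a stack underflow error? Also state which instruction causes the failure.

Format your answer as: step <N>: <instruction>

Answer: step 8: mul

Derivation:
Step 1 ('push 16'): stack = [16], depth = 1
Step 2 ('dup'): stack = [16, 16], depth = 2
Step 3 ('neg'): stack = [16, -16], depth = 2
Step 4 ('push -2'): stack = [16, -16, -2], depth = 3
Step 5 ('pop'): stack = [16, -16], depth = 2
Step 6 ('pop'): stack = [16], depth = 1
Step 7 ('pop'): stack = [], depth = 0
Step 8 ('mul'): needs 2 value(s) but depth is 0 — STACK UNDERFLOW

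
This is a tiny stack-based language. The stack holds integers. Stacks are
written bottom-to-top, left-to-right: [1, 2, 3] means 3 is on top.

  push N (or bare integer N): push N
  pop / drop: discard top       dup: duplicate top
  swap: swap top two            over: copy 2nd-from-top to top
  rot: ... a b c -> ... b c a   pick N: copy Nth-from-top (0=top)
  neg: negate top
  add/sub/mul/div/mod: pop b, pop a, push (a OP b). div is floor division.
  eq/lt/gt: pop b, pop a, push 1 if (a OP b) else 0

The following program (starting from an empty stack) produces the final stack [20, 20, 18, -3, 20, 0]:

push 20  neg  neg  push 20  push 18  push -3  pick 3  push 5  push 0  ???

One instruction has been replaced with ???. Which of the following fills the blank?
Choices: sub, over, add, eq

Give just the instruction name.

Answer: eq

Derivation:
Stack before ???: [20, 20, 18, -3, 20, 5, 0]
Stack after ???:  [20, 20, 18, -3, 20, 0]
Checking each choice:
  sub: produces [20, 20, 18, -3, 20, 5]
  over: produces [20, 20, 18, -3, 20, 5, 0, 5]
  add: produces [20, 20, 18, -3, 20, 5]
  eq: MATCH


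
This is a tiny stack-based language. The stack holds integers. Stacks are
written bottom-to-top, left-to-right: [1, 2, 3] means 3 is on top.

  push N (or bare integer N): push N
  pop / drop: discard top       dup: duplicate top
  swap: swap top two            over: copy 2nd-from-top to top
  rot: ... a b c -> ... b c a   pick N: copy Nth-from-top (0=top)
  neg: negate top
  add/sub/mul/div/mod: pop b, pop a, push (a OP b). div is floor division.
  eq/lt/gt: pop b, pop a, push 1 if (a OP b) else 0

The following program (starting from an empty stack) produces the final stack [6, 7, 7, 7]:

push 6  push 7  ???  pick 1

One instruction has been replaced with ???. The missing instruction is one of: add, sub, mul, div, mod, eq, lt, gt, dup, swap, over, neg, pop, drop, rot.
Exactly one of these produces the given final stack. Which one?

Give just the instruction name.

Answer: dup

Derivation:
Stack before ???: [6, 7]
Stack after ???:  [6, 7, 7]
The instruction that transforms [6, 7] -> [6, 7, 7] is: dup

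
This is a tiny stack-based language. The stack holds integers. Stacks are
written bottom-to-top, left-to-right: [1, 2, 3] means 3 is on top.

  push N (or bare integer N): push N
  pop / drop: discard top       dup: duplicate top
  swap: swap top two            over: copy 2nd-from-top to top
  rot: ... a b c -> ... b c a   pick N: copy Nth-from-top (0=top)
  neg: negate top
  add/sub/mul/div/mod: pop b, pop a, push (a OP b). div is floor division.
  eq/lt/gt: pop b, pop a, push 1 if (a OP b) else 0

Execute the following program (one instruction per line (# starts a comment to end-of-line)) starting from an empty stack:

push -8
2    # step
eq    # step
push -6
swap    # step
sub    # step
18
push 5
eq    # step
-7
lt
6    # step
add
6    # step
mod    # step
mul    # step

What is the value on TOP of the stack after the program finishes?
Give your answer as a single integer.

Answer: 0

Derivation:
After 'push -8': [-8]
After 'push 2': [-8, 2]
After 'eq': [0]
After 'push -6': [0, -6]
After 'swap': [-6, 0]
After 'sub': [-6]
After 'push 18': [-6, 18]
After 'push 5': [-6, 18, 5]
After 'eq': [-6, 0]
After 'push -7': [-6, 0, -7]
After 'lt': [-6, 0]
After 'push 6': [-6, 0, 6]
After 'add': [-6, 6]
After 'push 6': [-6, 6, 6]
After 'mod': [-6, 0]
After 'mul': [0]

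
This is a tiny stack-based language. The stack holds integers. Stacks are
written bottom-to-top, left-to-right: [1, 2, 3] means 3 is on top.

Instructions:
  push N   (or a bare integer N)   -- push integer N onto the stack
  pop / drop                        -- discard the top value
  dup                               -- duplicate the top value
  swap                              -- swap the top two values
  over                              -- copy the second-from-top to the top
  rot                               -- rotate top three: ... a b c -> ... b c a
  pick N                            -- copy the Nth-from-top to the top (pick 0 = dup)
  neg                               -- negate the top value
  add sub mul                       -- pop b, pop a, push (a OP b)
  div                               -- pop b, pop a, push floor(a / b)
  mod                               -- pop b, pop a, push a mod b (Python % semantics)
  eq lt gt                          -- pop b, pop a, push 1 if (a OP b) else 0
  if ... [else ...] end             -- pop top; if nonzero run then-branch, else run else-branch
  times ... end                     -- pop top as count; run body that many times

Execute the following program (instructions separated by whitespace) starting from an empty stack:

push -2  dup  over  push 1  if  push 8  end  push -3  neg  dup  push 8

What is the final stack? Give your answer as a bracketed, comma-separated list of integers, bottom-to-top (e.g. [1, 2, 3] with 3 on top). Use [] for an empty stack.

Answer: [-2, -2, -2, 8, 3, 3, 8]

Derivation:
After 'push -2': [-2]
After 'dup': [-2, -2]
After 'over': [-2, -2, -2]
After 'push 1': [-2, -2, -2, 1]
After 'if': [-2, -2, -2]
After 'push 8': [-2, -2, -2, 8]
After 'push -3': [-2, -2, -2, 8, -3]
After 'neg': [-2, -2, -2, 8, 3]
After 'dup': [-2, -2, -2, 8, 3, 3]
After 'push 8': [-2, -2, -2, 8, 3, 3, 8]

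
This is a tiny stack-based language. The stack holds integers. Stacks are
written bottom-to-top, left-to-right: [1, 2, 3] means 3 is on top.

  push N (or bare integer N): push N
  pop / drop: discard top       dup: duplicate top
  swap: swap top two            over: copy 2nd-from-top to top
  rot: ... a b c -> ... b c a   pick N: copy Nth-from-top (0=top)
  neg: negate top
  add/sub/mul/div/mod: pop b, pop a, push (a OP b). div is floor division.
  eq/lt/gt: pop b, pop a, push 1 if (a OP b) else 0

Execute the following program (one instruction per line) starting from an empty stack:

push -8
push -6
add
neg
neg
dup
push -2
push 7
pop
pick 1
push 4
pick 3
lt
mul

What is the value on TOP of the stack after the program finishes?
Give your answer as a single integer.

Answer: 0

Derivation:
After 'push -8': [-8]
After 'push -6': [-8, -6]
After 'add': [-14]
After 'neg': [14]
After 'neg': [-14]
After 'dup': [-14, -14]
After 'push -2': [-14, -14, -2]
After 'push 7': [-14, -14, -2, 7]
After 'pop': [-14, -14, -2]
After 'pick 1': [-14, -14, -2, -14]
After 'push 4': [-14, -14, -2, -14, 4]
After 'pick 3': [-14, -14, -2, -14, 4, -14]
After 'lt': [-14, -14, -2, -14, 0]
After 'mul': [-14, -14, -2, 0]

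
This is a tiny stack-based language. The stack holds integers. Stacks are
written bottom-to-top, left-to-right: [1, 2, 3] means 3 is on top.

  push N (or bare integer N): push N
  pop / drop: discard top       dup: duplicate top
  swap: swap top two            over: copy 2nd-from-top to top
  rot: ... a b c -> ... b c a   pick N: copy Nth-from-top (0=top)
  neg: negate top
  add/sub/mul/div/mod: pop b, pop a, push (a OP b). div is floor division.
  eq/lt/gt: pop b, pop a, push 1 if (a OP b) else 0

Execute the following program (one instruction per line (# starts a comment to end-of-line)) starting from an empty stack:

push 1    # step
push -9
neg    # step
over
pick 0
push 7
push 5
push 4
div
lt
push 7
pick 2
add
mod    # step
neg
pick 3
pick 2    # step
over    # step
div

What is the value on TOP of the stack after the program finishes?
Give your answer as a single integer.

After 'push 1': [1]
After 'push -9': [1, -9]
After 'neg': [1, 9]
After 'over': [1, 9, 1]
After 'pick 0': [1, 9, 1, 1]
After 'push 7': [1, 9, 1, 1, 7]
After 'push 5': [1, 9, 1, 1, 7, 5]
After 'push 4': [1, 9, 1, 1, 7, 5, 4]
After 'div': [1, 9, 1, 1, 7, 1]
After 'lt': [1, 9, 1, 1, 0]
After 'push 7': [1, 9, 1, 1, 0, 7]
After 'pick 2': [1, 9, 1, 1, 0, 7, 1]
After 'add': [1, 9, 1, 1, 0, 8]
After 'mod': [1, 9, 1, 1, 0]
After 'neg': [1, 9, 1, 1, 0]
After 'pick 3': [1, 9, 1, 1, 0, 9]
After 'pick 2': [1, 9, 1, 1, 0, 9, 1]
After 'over': [1, 9, 1, 1, 0, 9, 1, 9]
After 'div': [1, 9, 1, 1, 0, 9, 0]

Answer: 0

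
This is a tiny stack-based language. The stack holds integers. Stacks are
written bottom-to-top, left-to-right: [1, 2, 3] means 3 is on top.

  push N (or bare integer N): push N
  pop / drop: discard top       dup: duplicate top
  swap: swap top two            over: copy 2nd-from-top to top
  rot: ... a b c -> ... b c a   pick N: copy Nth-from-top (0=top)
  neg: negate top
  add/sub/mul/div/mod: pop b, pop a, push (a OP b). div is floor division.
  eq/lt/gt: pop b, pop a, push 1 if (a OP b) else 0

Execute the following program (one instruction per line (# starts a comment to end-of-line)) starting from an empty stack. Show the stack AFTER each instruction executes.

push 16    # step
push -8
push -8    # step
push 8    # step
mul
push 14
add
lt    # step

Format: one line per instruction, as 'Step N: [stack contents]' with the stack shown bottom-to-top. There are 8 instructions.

Step 1: [16]
Step 2: [16, -8]
Step 3: [16, -8, -8]
Step 4: [16, -8, -8, 8]
Step 5: [16, -8, -64]
Step 6: [16, -8, -64, 14]
Step 7: [16, -8, -50]
Step 8: [16, 0]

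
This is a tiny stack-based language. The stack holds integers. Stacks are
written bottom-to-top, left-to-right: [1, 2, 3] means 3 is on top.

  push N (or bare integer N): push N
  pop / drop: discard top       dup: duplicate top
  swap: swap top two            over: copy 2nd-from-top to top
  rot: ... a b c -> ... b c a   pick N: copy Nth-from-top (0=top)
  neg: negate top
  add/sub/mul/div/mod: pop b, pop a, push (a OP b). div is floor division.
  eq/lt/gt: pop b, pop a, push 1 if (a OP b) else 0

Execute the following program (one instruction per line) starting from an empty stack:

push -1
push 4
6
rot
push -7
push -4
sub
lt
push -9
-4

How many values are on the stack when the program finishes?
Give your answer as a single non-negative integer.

Answer: 5

Derivation:
After 'push -1': stack = [-1] (depth 1)
After 'push 4': stack = [-1, 4] (depth 2)
After 'push 6': stack = [-1, 4, 6] (depth 3)
After 'rot': stack = [4, 6, -1] (depth 3)
After 'push -7': stack = [4, 6, -1, -7] (depth 4)
After 'push -4': stack = [4, 6, -1, -7, -4] (depth 5)
After 'sub': stack = [4, 6, -1, -3] (depth 4)
After 'lt': stack = [4, 6, 0] (depth 3)
After 'push -9': stack = [4, 6, 0, -9] (depth 4)
After 'push -4': stack = [4, 6, 0, -9, -4] (depth 5)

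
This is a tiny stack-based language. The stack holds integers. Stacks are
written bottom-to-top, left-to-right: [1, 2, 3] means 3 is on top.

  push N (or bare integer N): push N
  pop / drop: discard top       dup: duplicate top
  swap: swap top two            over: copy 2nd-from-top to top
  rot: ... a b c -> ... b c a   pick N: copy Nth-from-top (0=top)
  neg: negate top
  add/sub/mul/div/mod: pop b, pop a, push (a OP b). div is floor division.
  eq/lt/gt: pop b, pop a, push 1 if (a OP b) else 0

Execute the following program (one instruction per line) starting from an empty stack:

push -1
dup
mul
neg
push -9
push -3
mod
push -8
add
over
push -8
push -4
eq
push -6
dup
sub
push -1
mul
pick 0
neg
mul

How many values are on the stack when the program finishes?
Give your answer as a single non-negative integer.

Answer: 5

Derivation:
After 'push -1': stack = [-1] (depth 1)
After 'dup': stack = [-1, -1] (depth 2)
After 'mul': stack = [1] (depth 1)
After 'neg': stack = [-1] (depth 1)
After 'push -9': stack = [-1, -9] (depth 2)
After 'push -3': stack = [-1, -9, -3] (depth 3)
After 'mod': stack = [-1, 0] (depth 2)
After 'push -8': stack = [-1, 0, -8] (depth 3)
After 'add': stack = [-1, -8] (depth 2)
After 'over': stack = [-1, -8, -1] (depth 3)
  ...
After 'push -4': stack = [-1, -8, -1, -8, -4] (depth 5)
After 'eq': stack = [-1, -8, -1, 0] (depth 4)
After 'push -6': stack = [-1, -8, -1, 0, -6] (depth 5)
After 'dup': stack = [-1, -8, -1, 0, -6, -6] (depth 6)
After 'sub': stack = [-1, -8, -1, 0, 0] (depth 5)
After 'push -1': stack = [-1, -8, -1, 0, 0, -1] (depth 6)
After 'mul': stack = [-1, -8, -1, 0, 0] (depth 5)
After 'pick 0': stack = [-1, -8, -1, 0, 0, 0] (depth 6)
After 'neg': stack = [-1, -8, -1, 0, 0, 0] (depth 6)
After 'mul': stack = [-1, -8, -1, 0, 0] (depth 5)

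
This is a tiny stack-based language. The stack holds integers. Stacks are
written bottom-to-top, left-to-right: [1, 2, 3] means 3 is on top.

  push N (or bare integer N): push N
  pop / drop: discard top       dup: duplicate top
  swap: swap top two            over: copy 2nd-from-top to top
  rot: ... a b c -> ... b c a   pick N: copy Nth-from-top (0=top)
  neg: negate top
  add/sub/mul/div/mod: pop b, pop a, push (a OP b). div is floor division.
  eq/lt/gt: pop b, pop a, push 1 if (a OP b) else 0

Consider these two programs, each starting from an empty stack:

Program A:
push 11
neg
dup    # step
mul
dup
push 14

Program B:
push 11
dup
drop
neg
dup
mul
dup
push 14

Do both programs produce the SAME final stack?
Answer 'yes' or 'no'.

Program A trace:
  After 'push 11': [11]
  After 'neg': [-11]
  After 'dup': [-11, -11]
  After 'mul': [121]
  After 'dup': [121, 121]
  After 'push 14': [121, 121, 14]
Program A final stack: [121, 121, 14]

Program B trace:
  After 'push 11': [11]
  After 'dup': [11, 11]
  After 'drop': [11]
  After 'neg': [-11]
  After 'dup': [-11, -11]
  After 'mul': [121]
  After 'dup': [121, 121]
  After 'push 14': [121, 121, 14]
Program B final stack: [121, 121, 14]
Same: yes

Answer: yes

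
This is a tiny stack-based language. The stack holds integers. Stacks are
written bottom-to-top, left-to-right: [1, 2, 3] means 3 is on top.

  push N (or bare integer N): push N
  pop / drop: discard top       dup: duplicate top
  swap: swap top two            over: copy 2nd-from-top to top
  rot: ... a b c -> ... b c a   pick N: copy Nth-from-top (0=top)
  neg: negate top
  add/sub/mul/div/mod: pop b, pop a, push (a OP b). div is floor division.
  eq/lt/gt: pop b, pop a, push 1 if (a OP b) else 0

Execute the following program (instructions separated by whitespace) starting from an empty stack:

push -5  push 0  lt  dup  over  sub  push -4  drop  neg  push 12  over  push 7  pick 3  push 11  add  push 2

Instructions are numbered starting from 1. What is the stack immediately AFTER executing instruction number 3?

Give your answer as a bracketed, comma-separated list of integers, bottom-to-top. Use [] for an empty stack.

Answer: [1]

Derivation:
Step 1 ('push -5'): [-5]
Step 2 ('push 0'): [-5, 0]
Step 3 ('lt'): [1]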